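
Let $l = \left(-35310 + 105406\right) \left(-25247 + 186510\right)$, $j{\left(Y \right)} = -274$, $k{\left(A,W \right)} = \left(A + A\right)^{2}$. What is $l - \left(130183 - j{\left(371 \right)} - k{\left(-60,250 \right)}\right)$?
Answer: $11303775191$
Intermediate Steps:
$k{\left(A,W \right)} = 4 A^{2}$ ($k{\left(A,W \right)} = \left(2 A\right)^{2} = 4 A^{2}$)
$l = 11303891248$ ($l = 70096 \cdot 161263 = 11303891248$)
$l - \left(130183 - j{\left(371 \right)} - k{\left(-60,250 \right)}\right) = 11303891248 - \left(130457 - 14400\right) = 11303891248 + \left(\left(4 \cdot 3600 - 274\right) - 130183\right) = 11303891248 + \left(\left(14400 - 274\right) - 130183\right) = 11303891248 + \left(14126 - 130183\right) = 11303891248 - 116057 = 11303775191$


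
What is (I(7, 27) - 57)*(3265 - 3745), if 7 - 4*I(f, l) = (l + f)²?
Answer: 165240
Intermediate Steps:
I(f, l) = 7/4 - (f + l)²/4 (I(f, l) = 7/4 - (l + f)²/4 = 7/4 - (f + l)²/4)
(I(7, 27) - 57)*(3265 - 3745) = ((7/4 - (7 + 27)²/4) - 57)*(3265 - 3745) = ((7/4 - ¼*34²) - 57)*(-480) = ((7/4 - ¼*1156) - 57)*(-480) = ((7/4 - 289) - 57)*(-480) = (-1149/4 - 57)*(-480) = -1377/4*(-480) = 165240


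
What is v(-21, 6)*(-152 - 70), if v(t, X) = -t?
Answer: -4662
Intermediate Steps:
v(-21, 6)*(-152 - 70) = (-1*(-21))*(-152 - 70) = 21*(-222) = -4662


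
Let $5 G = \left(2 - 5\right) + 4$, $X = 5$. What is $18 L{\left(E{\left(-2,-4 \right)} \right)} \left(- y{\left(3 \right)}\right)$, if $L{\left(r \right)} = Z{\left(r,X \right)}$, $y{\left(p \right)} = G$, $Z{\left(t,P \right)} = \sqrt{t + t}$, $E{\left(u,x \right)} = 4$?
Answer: $- \frac{36 \sqrt{2}}{5} \approx -10.182$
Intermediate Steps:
$Z{\left(t,P \right)} = \sqrt{2} \sqrt{t}$ ($Z{\left(t,P \right)} = \sqrt{2 t} = \sqrt{2} \sqrt{t}$)
$G = \frac{1}{5}$ ($G = \frac{\left(2 - 5\right) + 4}{5} = \frac{-3 + 4}{5} = \frac{1}{5} \cdot 1 = \frac{1}{5} \approx 0.2$)
$y{\left(p \right)} = \frac{1}{5}$
$L{\left(r \right)} = \sqrt{2} \sqrt{r}$
$18 L{\left(E{\left(-2,-4 \right)} \right)} \left(- y{\left(3 \right)}\right) = 18 \sqrt{2} \sqrt{4} \left(\left(-1\right) \frac{1}{5}\right) = 18 \sqrt{2} \cdot 2 \left(- \frac{1}{5}\right) = 18 \cdot 2 \sqrt{2} \left(- \frac{1}{5}\right) = 36 \sqrt{2} \left(- \frac{1}{5}\right) = - \frac{36 \sqrt{2}}{5}$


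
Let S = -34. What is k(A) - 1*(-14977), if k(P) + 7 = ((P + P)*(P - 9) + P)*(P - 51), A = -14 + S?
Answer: -522006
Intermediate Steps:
A = -48 (A = -14 - 34 = -48)
k(P) = -7 + (-51 + P)*(P + 2*P*(-9 + P)) (k(P) = -7 + ((P + P)*(P - 9) + P)*(P - 51) = -7 + ((2*P)*(-9 + P) + P)*(-51 + P) = -7 + (2*P*(-9 + P) + P)*(-51 + P) = -7 + (P + 2*P*(-9 + P))*(-51 + P) = -7 + (-51 + P)*(P + 2*P*(-9 + P)))
k(A) - 1*(-14977) = (-7 - 119*(-48)² + 2*(-48)³ + 867*(-48)) - 1*(-14977) = (-7 - 119*2304 + 2*(-110592) - 41616) + 14977 = (-7 - 274176 - 221184 - 41616) + 14977 = -536983 + 14977 = -522006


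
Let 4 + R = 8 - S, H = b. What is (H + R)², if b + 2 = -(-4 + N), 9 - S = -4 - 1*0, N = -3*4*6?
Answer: 4225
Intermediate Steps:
N = -72 (N = -12*6 = -72)
S = 13 (S = 9 - (-4 - 1*0) = 9 - (-4 + 0) = 9 - 1*(-4) = 9 + 4 = 13)
b = 74 (b = -2 - (-4 - 72) = -2 - 1*(-76) = -2 + 76 = 74)
H = 74
R = -9 (R = -4 + (8 - 1*13) = -4 + (8 - 13) = -4 - 5 = -9)
(H + R)² = (74 - 9)² = 65² = 4225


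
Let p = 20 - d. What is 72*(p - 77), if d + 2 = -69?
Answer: 1008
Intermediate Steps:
d = -71 (d = -2 - 69 = -71)
p = 91 (p = 20 - 1*(-71) = 20 + 71 = 91)
72*(p - 77) = 72*(91 - 77) = 72*14 = 1008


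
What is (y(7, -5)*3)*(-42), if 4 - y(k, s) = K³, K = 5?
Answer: 15246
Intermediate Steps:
y(k, s) = -121 (y(k, s) = 4 - 1*5³ = 4 - 1*125 = 4 - 125 = -121)
(y(7, -5)*3)*(-42) = -121*3*(-42) = -363*(-42) = 15246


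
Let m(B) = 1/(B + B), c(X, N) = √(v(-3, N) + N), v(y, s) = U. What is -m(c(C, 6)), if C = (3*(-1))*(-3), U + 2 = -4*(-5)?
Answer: -√6/24 ≈ -0.10206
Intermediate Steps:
U = 18 (U = -2 - 4*(-5) = -2 + 20 = 18)
v(y, s) = 18
C = 9 (C = -3*(-3) = 9)
c(X, N) = √(18 + N)
m(B) = 1/(2*B)
-m(c(C, 6)) = -1/(2*(√(18 + 6))) = -1/(2*(√24)) = -1/(2*(2*√6)) = -√6/12/2 = -√6/24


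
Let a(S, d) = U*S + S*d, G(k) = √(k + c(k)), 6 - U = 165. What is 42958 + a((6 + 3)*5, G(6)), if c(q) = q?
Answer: 35803 + 90*√3 ≈ 35959.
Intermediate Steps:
U = -159 (U = 6 - 1*165 = 6 - 165 = -159)
G(k) = √2*√k (G(k) = √(k + k) = √(2*k) = √2*√k)
a(S, d) = -159*S + S*d
42958 + a((6 + 3)*5, G(6)) = 42958 + ((6 + 3)*5)*(-159 + √2*√6) = 42958 + (9*5)*(-159 + 2*√3) = 42958 + 45*(-159 + 2*√3) = 42958 + (-7155 + 90*√3) = 35803 + 90*√3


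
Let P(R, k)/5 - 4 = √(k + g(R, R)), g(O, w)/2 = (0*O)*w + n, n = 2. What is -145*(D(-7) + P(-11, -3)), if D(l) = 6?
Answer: -4495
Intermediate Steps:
g(O, w) = 4 (g(O, w) = 2*((0*O)*w + 2) = 2*(0*w + 2) = 2*(0 + 2) = 2*2 = 4)
P(R, k) = 20 + 5*√(4 + k) (P(R, k) = 20 + 5*√(k + 4) = 20 + 5*√(4 + k))
-145*(D(-7) + P(-11, -3)) = -145*(6 + (20 + 5*√(4 - 3))) = -145*(6 + (20 + 5*√1)) = -145*(6 + (20 + 5*1)) = -145*(6 + (20 + 5)) = -145*(6 + 25) = -145*31 = -4495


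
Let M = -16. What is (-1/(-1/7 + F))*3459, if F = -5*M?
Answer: -24213/559 ≈ -43.315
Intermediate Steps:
F = 80 (F = -5*(-16) = 80)
(-1/(-1/7 + F))*3459 = (-1/(-1/7 + 80))*3459 = (-1/(-1*⅐ + 80))*3459 = (-1/(-⅐ + 80))*3459 = (-1/(559/7))*3459 = ((7/559)*(-1))*3459 = -7/559*3459 = -24213/559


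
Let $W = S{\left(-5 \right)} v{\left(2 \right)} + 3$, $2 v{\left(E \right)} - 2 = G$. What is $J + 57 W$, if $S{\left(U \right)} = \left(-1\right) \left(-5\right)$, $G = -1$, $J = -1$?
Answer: $\frac{625}{2} \approx 312.5$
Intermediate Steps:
$v{\left(E \right)} = \frac{1}{2}$ ($v{\left(E \right)} = 1 + \frac{1}{2} \left(-1\right) = 1 - \frac{1}{2} = \frac{1}{2}$)
$S{\left(U \right)} = 5$
$W = \frac{11}{2}$ ($W = 5 \cdot \frac{1}{2} + 3 = \frac{5}{2} + 3 = \frac{11}{2} \approx 5.5$)
$J + 57 W = -1 + 57 \cdot \frac{11}{2} = -1 + \frac{627}{2} = \frac{625}{2}$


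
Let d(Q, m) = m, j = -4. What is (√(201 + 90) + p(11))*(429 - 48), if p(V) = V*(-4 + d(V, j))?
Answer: -33528 + 381*√291 ≈ -27029.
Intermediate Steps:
p(V) = -8*V (p(V) = V*(-4 - 4) = V*(-8) = -8*V)
(√(201 + 90) + p(11))*(429 - 48) = (√(201 + 90) - 8*11)*(429 - 48) = (√291 - 88)*381 = (-88 + √291)*381 = -33528 + 381*√291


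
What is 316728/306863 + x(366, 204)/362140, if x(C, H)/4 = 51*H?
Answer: 31867572132/27781841705 ≈ 1.1471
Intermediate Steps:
x(C, H) = 204*H (x(C, H) = 4*(51*H) = 204*H)
316728/306863 + x(366, 204)/362140 = 316728/306863 + (204*204)/362140 = 316728*(1/306863) + 41616*(1/362140) = 316728/306863 + 10404/90535 = 31867572132/27781841705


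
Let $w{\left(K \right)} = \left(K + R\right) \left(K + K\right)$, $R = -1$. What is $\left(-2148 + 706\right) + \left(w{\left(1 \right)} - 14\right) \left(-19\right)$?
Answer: $-1176$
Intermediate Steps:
$w{\left(K \right)} = 2 K \left(-1 + K\right)$ ($w{\left(K \right)} = \left(K - 1\right) \left(K + K\right) = \left(-1 + K\right) 2 K = 2 K \left(-1 + K\right)$)
$\left(-2148 + 706\right) + \left(w{\left(1 \right)} - 14\right) \left(-19\right) = \left(-2148 + 706\right) + \left(2 \cdot 1 \left(-1 + 1\right) - 14\right) \left(-19\right) = -1442 + \left(2 \cdot 1 \cdot 0 - 14\right) \left(-19\right) = -1442 + \left(0 - 14\right) \left(-19\right) = -1442 - -266 = -1442 + 266 = -1176$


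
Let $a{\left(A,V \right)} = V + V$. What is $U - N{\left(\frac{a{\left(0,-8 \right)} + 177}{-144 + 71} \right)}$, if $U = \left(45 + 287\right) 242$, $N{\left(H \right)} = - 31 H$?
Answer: $\frac{5860121}{73} \approx 80276.0$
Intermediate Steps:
$a{\left(A,V \right)} = 2 V$
$U = 80344$ ($U = 332 \cdot 242 = 80344$)
$U - N{\left(\frac{a{\left(0,-8 \right)} + 177}{-144 + 71} \right)} = 80344 - - 31 \frac{2 \left(-8\right) + 177}{-144 + 71} = 80344 - - 31 \frac{-16 + 177}{-73} = 80344 - - 31 \cdot 161 \left(- \frac{1}{73}\right) = 80344 - \left(-31\right) \left(- \frac{161}{73}\right) = 80344 - \frac{4991}{73} = \frac{5860121}{73}$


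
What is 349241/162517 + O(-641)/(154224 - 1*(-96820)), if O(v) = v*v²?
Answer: -42715194675153/40798917748 ≈ -1047.0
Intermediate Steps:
O(v) = v³
349241/162517 + O(-641)/(154224 - 1*(-96820)) = 349241/162517 + (-641)³/(154224 - 1*(-96820)) = 349241*(1/162517) - 263374721/(154224 + 96820) = 349241/162517 - 263374721/251044 = -42715194675153/40798917748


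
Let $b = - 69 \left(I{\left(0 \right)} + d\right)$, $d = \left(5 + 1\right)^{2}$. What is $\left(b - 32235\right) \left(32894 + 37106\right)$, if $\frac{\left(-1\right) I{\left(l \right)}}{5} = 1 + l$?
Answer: $-2406180000$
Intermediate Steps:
$I{\left(l \right)} = -5 - 5 l$ ($I{\left(l \right)} = - 5 \left(1 + l\right) = -5 - 5 l$)
$d = 36$ ($d = 6^{2} = 36$)
$b = -2139$ ($b = - 69 \left(\left(-5 - 0\right) + 36\right) = - 69 \left(\left(-5 + 0\right) + 36\right) = - 69 \left(-5 + 36\right) = \left(-69\right) 31 = -2139$)
$\left(b - 32235\right) \left(32894 + 37106\right) = \left(-2139 - 32235\right) \left(32894 + 37106\right) = \left(-34374\right) 70000 = -2406180000$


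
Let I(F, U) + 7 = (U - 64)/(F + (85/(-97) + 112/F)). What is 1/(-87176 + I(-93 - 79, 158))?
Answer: -723783/63101965363 ≈ -1.1470e-5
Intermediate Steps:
I(F, U) = -7 + (-64 + U)/(-85/97 + F + 112/F) (I(F, U) = -7 + (U - 64)/(F + (85/(-97) + 112/F)) = -7 + (-64 + U)/(F + (85*(-1/97) + 112/F)) = -7 + (-64 + U)/(F + (-85/97 + 112/F)) = -7 + (-64 + U)/(-85/97 + F + 112/F))
1/(-87176 + I(-93 - 79, 158)) = 1/(-87176 + (-76048 - 5613*(-93 - 79) - 679*(-93 - 79)**2 + 97*(-93 - 79)*158)/(10864 - 85*(-93 - 79) + 97*(-93 - 79)**2)) = 1/(-87176 + (-76048 - 5613*(-172) - 679*(-172)**2 + 97*(-172)*158)/(10864 - 85*(-172) + 97*(-172)**2)) = 1/(-87176 + (-76048 + 965436 - 679*29584 - 2636072)/(10864 + 14620 + 97*29584)) = 1/(-87176 + (-76048 + 965436 - 20087536 - 2636072)/(10864 + 14620 + 2869648)) = 1/(-87176 - 21834220/2895132) = 1/(-87176 + (1/2895132)*(-21834220)) = 1/(-87176 - 5458555/723783) = 1/(-63101965363/723783) = -723783/63101965363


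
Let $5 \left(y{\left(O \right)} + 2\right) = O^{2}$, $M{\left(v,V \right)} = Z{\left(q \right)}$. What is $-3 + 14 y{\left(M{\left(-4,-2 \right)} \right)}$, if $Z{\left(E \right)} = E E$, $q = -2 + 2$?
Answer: $-31$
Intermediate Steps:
$q = 0$
$Z{\left(E \right)} = E^{2}$
$M{\left(v,V \right)} = 0$ ($M{\left(v,V \right)} = 0^{2} = 0$)
$y{\left(O \right)} = -2 + \frac{O^{2}}{5}$
$-3 + 14 y{\left(M{\left(-4,-2 \right)} \right)} = -3 + 14 \left(-2 + \frac{0^{2}}{5}\right) = -3 + 14 \left(-2 + \frac{1}{5} \cdot 0\right) = -3 + 14 \left(-2 + 0\right) = -3 + 14 \left(-2\right) = -3 - 28 = -31$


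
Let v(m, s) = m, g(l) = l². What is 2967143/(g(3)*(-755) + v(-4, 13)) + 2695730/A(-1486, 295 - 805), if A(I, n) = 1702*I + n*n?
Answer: -259653437291/593362328 ≈ -437.60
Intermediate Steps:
A(I, n) = n² + 1702*I (A(I, n) = 1702*I + n² = n² + 1702*I)
2967143/(g(3)*(-755) + v(-4, 13)) + 2695730/A(-1486, 295 - 805) = 2967143/(3²*(-755) - 4) + 2695730/((295 - 805)² + 1702*(-1486)) = 2967143/(9*(-755) - 4) + 2695730/((-510)² - 2529172) = 2967143/(-6795 - 4) + 2695730/(260100 - 2529172) = 2967143/(-6799) + 2695730/(-2269072) = 2967143*(-1/6799) + 2695730*(-1/2269072) = -2967143/6799 - 1347865/1134536 = -259653437291/593362328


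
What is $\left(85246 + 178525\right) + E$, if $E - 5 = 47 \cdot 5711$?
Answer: $532193$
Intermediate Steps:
$E = 268422$ ($E = 5 + 47 \cdot 5711 = 5 + 268417 = 268422$)
$\left(85246 + 178525\right) + E = \left(85246 + 178525\right) + 268422 = 263771 + 268422 = 532193$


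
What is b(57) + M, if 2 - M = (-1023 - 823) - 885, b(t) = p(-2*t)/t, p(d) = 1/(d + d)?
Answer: 35518067/12996 ≈ 2733.0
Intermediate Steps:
p(d) = 1/(2*d)
b(t) = -1/(4*t²) (b(t) = (1/(2*((-2*t))))/t = ((-1/(2*t))/2)/t = (-1/(4*t))/t = -1/(4*t²))
M = 2733 (M = 2 - ((-1023 - 823) - 885) = 2 - (-1846 - 885) = 2 - 1*(-2731) = 2 + 2731 = 2733)
b(57) + M = -¼/57² + 2733 = -¼*1/3249 + 2733 = -1/12996 + 2733 = 35518067/12996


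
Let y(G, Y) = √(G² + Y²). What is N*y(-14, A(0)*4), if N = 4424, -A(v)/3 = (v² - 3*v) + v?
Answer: 61936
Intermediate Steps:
A(v) = -3*v² + 6*v (A(v) = -3*((v² - 3*v) + v) = -3*(v² - 2*v) = -3*v² + 6*v)
N*y(-14, A(0)*4) = 4424*√((-14)² + ((3*0*(2 - 1*0))*4)²) = 4424*√(196 + ((3*0*(2 + 0))*4)²) = 4424*√(196 + ((3*0*2)*4)²) = 4424*√(196 + (0*4)²) = 4424*√(196 + 0²) = 4424*√(196 + 0) = 4424*√196 = 4424*14 = 61936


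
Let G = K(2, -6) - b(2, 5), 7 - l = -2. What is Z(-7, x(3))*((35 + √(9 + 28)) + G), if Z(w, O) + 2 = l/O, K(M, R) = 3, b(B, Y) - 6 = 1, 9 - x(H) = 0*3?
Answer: -31 - √37 ≈ -37.083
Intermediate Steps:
x(H) = 9 (x(H) = 9 - 0*3 = 9 - 1*0 = 9 + 0 = 9)
b(B, Y) = 7 (b(B, Y) = 6 + 1 = 7)
l = 9 (l = 7 - 1*(-2) = 7 + 2 = 9)
G = -4 (G = 3 - 1*7 = 3 - 7 = -4)
Z(w, O) = -2 + 9/O
Z(-7, x(3))*((35 + √(9 + 28)) + G) = (-2 + 9/9)*((35 + √(9 + 28)) - 4) = (-2 + 9*(⅑))*((35 + √37) - 4) = (-2 + 1)*(31 + √37) = -(31 + √37) = -31 - √37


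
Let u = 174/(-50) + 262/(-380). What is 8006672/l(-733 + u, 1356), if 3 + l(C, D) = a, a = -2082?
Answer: -8006672/2085 ≈ -3840.1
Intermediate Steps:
u = -3961/950 (u = 174*(-1/50) + 262*(-1/380) = -87/25 - 131/190 = -3961/950 ≈ -4.1695)
l(C, D) = -2085 (l(C, D) = -3 - 2082 = -2085)
8006672/l(-733 + u, 1356) = 8006672/(-2085) = 8006672*(-1/2085) = -8006672/2085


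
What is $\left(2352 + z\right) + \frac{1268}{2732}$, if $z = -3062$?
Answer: $- \frac{484613}{683} \approx -709.54$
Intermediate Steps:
$\left(2352 + z\right) + \frac{1268}{2732} = \left(2352 - 3062\right) + \frac{1268}{2732} = -710 + 1268 \cdot \frac{1}{2732} = -710 + \frac{317}{683} = - \frac{484613}{683}$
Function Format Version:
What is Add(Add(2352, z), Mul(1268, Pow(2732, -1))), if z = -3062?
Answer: Rational(-484613, 683) ≈ -709.54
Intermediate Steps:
Add(Add(2352, z), Mul(1268, Pow(2732, -1))) = Add(Add(2352, -3062), Mul(1268, Pow(2732, -1))) = Add(-710, Mul(1268, Rational(1, 2732))) = Add(-710, Rational(317, 683)) = Rational(-484613, 683)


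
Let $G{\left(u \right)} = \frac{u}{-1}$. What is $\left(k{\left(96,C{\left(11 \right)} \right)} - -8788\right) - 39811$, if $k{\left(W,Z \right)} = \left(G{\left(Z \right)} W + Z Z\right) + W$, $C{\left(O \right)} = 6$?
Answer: $-31467$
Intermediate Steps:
$G{\left(u \right)} = - u$ ($G{\left(u \right)} = u \left(-1\right) = - u$)
$k{\left(W,Z \right)} = W + Z^{2} - W Z$ ($k{\left(W,Z \right)} = \left(- Z W + Z Z\right) + W = \left(- W Z + Z^{2}\right) + W = \left(Z^{2} - W Z\right) + W = W + Z^{2} - W Z$)
$\left(k{\left(96,C{\left(11 \right)} \right)} - -8788\right) - 39811 = \left(\left(96 + 6^{2} - 96 \cdot 6\right) - -8788\right) - 39811 = \left(\left(96 + 36 - 576\right) + 8788\right) - 39811 = \left(-444 + 8788\right) - 39811 = 8344 - 39811 = -31467$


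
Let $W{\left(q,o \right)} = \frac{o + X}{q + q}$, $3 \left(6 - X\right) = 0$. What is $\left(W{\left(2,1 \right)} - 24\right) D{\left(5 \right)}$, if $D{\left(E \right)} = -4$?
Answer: $89$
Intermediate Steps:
$X = 6$ ($X = 6 - 0 = 6 + 0 = 6$)
$W{\left(q,o \right)} = \frac{6 + o}{2 q}$ ($W{\left(q,o \right)} = \frac{o + 6}{q + q} = \frac{6 + o}{2 q}$)
$\left(W{\left(2,1 \right)} - 24\right) D{\left(5 \right)} = \left(\frac{6 + 1}{2 \cdot 2} - 24\right) \left(-4\right) = \left(\frac{1}{2} \cdot \frac{1}{2} \cdot 7 - 24\right) \left(-4\right) = \left(\frac{7}{4} - 24\right) \left(-4\right) = \left(- \frac{89}{4}\right) \left(-4\right) = 89$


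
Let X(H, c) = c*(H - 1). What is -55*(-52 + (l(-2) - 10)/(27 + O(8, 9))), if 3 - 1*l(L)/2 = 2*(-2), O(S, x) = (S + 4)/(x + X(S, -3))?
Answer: 37070/13 ≈ 2851.5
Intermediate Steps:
X(H, c) = c*(-1 + H)
O(S, x) = (4 + S)/(3 + x - 3*S) (O(S, x) = (S + 4)/(x - 3*(-1 + S)) = (4 + S)/(x + (3 - 3*S)) = (4 + S)/(3 + x - 3*S))
l(L) = 14 (l(L) = 6 - 4*(-2) = 6 - 2*(-4) = 6 + 8 = 14)
-55*(-52 + (l(-2) - 10)/(27 + O(8, 9))) = -55*(-52 + (14 - 10)/(27 + (4 + 8)/(3 + 9 - 3*8))) = -55*(-52 + 4/(27 + 12/(3 + 9 - 24))) = -55*(-52 + 4/(27 + 12/(-12))) = -55*(-52 + 4/(27 - 1/12*12)) = -55*(-52 + 4/(27 - 1)) = -55*(-52 + 4/26) = -55*(-52 + 4*(1/26)) = -55*(-52 + 2/13) = -55*(-674/13) = 37070/13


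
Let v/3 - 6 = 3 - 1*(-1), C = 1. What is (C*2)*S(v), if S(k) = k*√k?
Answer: 60*√30 ≈ 328.63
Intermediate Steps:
v = 30 (v = 18 + 3*(3 - 1*(-1)) = 18 + 3*(3 + 1) = 18 + 3*4 = 18 + 12 = 30)
S(k) = k^(3/2)
(C*2)*S(v) = (1*2)*30^(3/2) = 2*(30*√30) = 60*√30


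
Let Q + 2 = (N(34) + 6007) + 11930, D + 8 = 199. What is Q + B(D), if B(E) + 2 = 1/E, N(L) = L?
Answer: 3431698/191 ≈ 17967.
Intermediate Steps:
D = 191 (D = -8 + 199 = 191)
B(E) = -2 + 1/E
Q = 17969 (Q = -2 + ((34 + 6007) + 11930) = -2 + (6041 + 11930) = -2 + 17971 = 17969)
Q + B(D) = 17969 + (-2 + 1/191) = 17969 - 381/191 = 3431698/191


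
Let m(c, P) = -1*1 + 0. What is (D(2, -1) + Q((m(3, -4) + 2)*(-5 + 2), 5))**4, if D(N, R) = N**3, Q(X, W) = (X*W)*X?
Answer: 7890481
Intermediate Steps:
m(c, P) = -1 (m(c, P) = -1 + 0 = -1)
Q(X, W) = W*X**2 (Q(X, W) = (W*X)*X = W*X**2)
(D(2, -1) + Q((m(3, -4) + 2)*(-5 + 2), 5))**4 = (2**3 + 5*((-1 + 2)*(-5 + 2))**2)**4 = (8 + 5*(1*(-3))**2)**4 = (8 + 5*(-3)**2)**4 = (8 + 5*9)**4 = (8 + 45)**4 = 53**4 = 7890481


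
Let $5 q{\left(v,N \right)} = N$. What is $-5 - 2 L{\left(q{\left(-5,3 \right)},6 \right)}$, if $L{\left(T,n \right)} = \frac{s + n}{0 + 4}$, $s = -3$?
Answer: $- \frac{13}{2} \approx -6.5$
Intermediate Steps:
$q{\left(v,N \right)} = \frac{N}{5}$
$L{\left(T,n \right)} = - \frac{3}{4} + \frac{n}{4}$ ($L{\left(T,n \right)} = \frac{-3 + n}{0 + 4} = \frac{-3 + n}{4} = \left(-3 + n\right) \frac{1}{4} = - \frac{3}{4} + \frac{n}{4}$)
$-5 - 2 L{\left(q{\left(-5,3 \right)},6 \right)} = -5 - 2 \left(- \frac{3}{4} + \frac{1}{4} \cdot 6\right) = -5 - 2 \left(- \frac{3}{4} + \frac{3}{2}\right) = -5 - \frac{3}{2} = - \frac{13}{2}$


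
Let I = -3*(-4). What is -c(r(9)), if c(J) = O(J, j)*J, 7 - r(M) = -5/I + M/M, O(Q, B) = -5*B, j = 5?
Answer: 1925/12 ≈ 160.42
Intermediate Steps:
I = 12
r(M) = 77/12 (r(M) = 7 - (-5/12 + M/M) = 7 - (-5*1/12 + 1) = 7 - (-5/12 + 1) = 7 - 1*7/12 = 7 - 7/12 = 77/12)
c(J) = -25*J (c(J) = (-5*5)*J = -25*J)
-c(r(9)) = -(-25)*77/12 = -1*(-1925/12) = 1925/12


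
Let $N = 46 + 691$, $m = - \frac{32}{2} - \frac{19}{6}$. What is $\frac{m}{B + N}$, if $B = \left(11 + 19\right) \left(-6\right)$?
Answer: $- \frac{115}{3342} \approx -0.034411$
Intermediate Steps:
$B = -180$ ($B = 30 \left(-6\right) = -180$)
$m = - \frac{115}{6}$ ($m = \left(-32\right) \frac{1}{2} - \frac{19}{6} = -16 - \frac{19}{6} = - \frac{115}{6} \approx -19.167$)
$N = 737$
$\frac{m}{B + N} = \frac{1}{-180 + 737} \left(- \frac{115}{6}\right) = \frac{1}{557} \left(- \frac{115}{6}\right) = - \frac{115}{3342}$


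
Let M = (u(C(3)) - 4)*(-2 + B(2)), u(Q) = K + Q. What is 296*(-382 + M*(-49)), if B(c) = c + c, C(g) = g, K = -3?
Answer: 2960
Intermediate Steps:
u(Q) = -3 + Q
B(c) = 2*c
M = -8 (M = ((-3 + 3) - 4)*(-2 + 2*2) = (0 - 4)*(-2 + 4) = -4*2 = -8)
296*(-382 + M*(-49)) = 296*(-382 - 8*(-49)) = 296*(-382 + 392) = 296*10 = 2960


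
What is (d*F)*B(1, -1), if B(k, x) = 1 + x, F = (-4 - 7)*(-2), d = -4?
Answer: 0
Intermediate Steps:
F = 22 (F = -11*(-2) = 22)
(d*F)*B(1, -1) = (-4*22)*(1 - 1) = -88*0 = 0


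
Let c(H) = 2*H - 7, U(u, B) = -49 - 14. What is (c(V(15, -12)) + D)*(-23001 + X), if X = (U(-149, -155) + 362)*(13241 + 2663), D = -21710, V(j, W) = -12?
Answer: -102884825595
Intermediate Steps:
U(u, B) = -63
c(H) = -7 + 2*H
X = 4755296 (X = (-63 + 362)*(13241 + 2663) = 299*15904 = 4755296)
(c(V(15, -12)) + D)*(-23001 + X) = ((-7 + 2*(-12)) - 21710)*(-23001 + 4755296) = ((-7 - 24) - 21710)*4732295 = (-31 - 21710)*4732295 = -21741*4732295 = -102884825595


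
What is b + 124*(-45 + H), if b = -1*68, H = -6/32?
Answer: -22685/4 ≈ -5671.3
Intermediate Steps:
H = -3/16 (H = -6*1/32 = -3/16 ≈ -0.18750)
b = -68
b + 124*(-45 + H) = -68 + 124*(-45 - 3/16) = -68 + 124*(-723/16) = -68 - 22413/4 = -22685/4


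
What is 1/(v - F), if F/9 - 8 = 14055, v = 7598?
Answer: -1/118969 ≈ -8.4056e-6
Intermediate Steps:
F = 126567 (F = 72 + 9*14055 = 72 + 126495 = 126567)
1/(v - F) = 1/(7598 - 1*126567) = 1/(7598 - 126567) = 1/(-118969) = -1/118969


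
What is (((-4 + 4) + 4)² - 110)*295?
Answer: -27730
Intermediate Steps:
(((-4 + 4) + 4)² - 110)*295 = ((0 + 4)² - 110)*295 = (4² - 110)*295 = (16 - 110)*295 = -94*295 = -27730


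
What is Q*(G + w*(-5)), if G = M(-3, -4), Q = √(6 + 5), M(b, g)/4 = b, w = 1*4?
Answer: -32*√11 ≈ -106.13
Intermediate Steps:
w = 4
M(b, g) = 4*b
Q = √11 ≈ 3.3166
G = -12 (G = 4*(-3) = -12)
Q*(G + w*(-5)) = √11*(-12 + 4*(-5)) = √11*(-12 - 20) = √11*(-32) = -32*√11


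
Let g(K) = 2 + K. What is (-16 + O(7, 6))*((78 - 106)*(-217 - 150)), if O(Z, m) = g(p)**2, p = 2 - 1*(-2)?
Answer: 205520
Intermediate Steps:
p = 4 (p = 2 + 2 = 4)
O(Z, m) = 36 (O(Z, m) = (2 + 4)**2 = 6**2 = 36)
(-16 + O(7, 6))*((78 - 106)*(-217 - 150)) = (-16 + 36)*((78 - 106)*(-217 - 150)) = 20*(-28*(-367)) = 20*10276 = 205520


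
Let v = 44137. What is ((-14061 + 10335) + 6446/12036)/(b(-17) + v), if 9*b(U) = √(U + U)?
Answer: -26717706866655/316534876983938 + 67259535*I*√34/316534876983938 ≈ -0.084407 + 1.239e-6*I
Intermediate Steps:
b(U) = √2*√U/9 (b(U) = √(U + U)/9 = √(2*U)/9 = (√2*√U)/9 = √2*√U/9)
((-14061 + 10335) + 6446/12036)/(b(-17) + v) = ((-14061 + 10335) + 6446/12036)/(√2*√(-17)/9 + 44137) = (-3726 + 6446*(1/12036))/(√2*(I*√17)/9 + 44137) = (-3726 + 3223/6018)/(I*√34/9 + 44137) = -22419845/(6018*(44137 + I*√34/9))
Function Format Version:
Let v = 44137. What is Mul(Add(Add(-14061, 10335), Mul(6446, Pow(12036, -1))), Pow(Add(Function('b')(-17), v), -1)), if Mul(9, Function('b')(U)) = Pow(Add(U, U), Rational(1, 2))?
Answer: Add(Rational(-26717706866655, 316534876983938), Mul(Rational(67259535, 316534876983938), I, Pow(34, Rational(1, 2)))) ≈ Add(-0.084407, Mul(1.2390e-6, I))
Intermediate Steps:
Function('b')(U) = Mul(Rational(1, 9), Pow(2, Rational(1, 2)), Pow(U, Rational(1, 2))) (Function('b')(U) = Mul(Rational(1, 9), Pow(Add(U, U), Rational(1, 2))) = Mul(Rational(1, 9), Pow(Mul(2, U), Rational(1, 2))) = Mul(Rational(1, 9), Mul(Pow(2, Rational(1, 2)), Pow(U, Rational(1, 2)))) = Mul(Rational(1, 9), Pow(2, Rational(1, 2)), Pow(U, Rational(1, 2))))
Mul(Add(Add(-14061, 10335), Mul(6446, Pow(12036, -1))), Pow(Add(Function('b')(-17), v), -1)) = Mul(Add(Add(-14061, 10335), Mul(6446, Pow(12036, -1))), Pow(Add(Mul(Rational(1, 9), Pow(2, Rational(1, 2)), Pow(-17, Rational(1, 2))), 44137), -1)) = Mul(Add(-3726, Mul(6446, Rational(1, 12036))), Pow(Add(Mul(Rational(1, 9), Pow(2, Rational(1, 2)), Mul(I, Pow(17, Rational(1, 2)))), 44137), -1)) = Mul(Add(-3726, Rational(3223, 6018)), Pow(Add(Mul(Rational(1, 9), I, Pow(34, Rational(1, 2))), 44137), -1)) = Mul(Rational(-22419845, 6018), Pow(Add(44137, Mul(Rational(1, 9), I, Pow(34, Rational(1, 2)))), -1))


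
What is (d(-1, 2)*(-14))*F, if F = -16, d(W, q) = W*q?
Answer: -448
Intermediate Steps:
(d(-1, 2)*(-14))*F = (-1*2*(-14))*(-16) = -2*(-14)*(-16) = 28*(-16) = -448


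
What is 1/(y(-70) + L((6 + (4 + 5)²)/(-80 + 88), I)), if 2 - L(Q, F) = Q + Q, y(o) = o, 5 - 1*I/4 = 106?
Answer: -4/359 ≈ -0.011142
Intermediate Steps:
I = -404 (I = 20 - 4*106 = 20 - 424 = -404)
L(Q, F) = 2 - 2*Q (L(Q, F) = 2 - (Q + Q) = 2 - 2*Q)
1/(y(-70) + L((6 + (4 + 5)²)/(-80 + 88), I)) = 1/(-70 + (2 - 2*(6 + (4 + 5)²)/(-80 + 88))) = 1/(-70 + (2 - 2*(6 + 9²)/8)) = 1/(-70 + (2 - 2*(6 + 81)/8)) = 1/(-70 + (2 - 174/8)) = 1/(-70 + (2 - 2*87/8)) = 1/(-70 + (2 - 87/4)) = 1/(-70 - 79/4) = 1/(-359/4) = -4/359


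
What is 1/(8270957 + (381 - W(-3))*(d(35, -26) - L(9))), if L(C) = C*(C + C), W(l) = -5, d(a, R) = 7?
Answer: 1/8211127 ≈ 1.2179e-7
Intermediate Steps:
L(C) = 2*C² (L(C) = C*(2*C) = 2*C²)
1/(8270957 + (381 - W(-3))*(d(35, -26) - L(9))) = 1/(8270957 + (381 - 1*(-5))*(7 - 2*9²)) = 1/(8270957 + (381 + 5)*(7 - 2*81)) = 1/(8270957 + 386*(7 - 1*162)) = 1/(8270957 + 386*(7 - 162)) = 1/(8270957 + 386*(-155)) = 1/(8270957 - 59830) = 1/8211127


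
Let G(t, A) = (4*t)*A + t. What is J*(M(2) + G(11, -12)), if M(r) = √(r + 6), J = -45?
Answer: 23265 - 90*√2 ≈ 23138.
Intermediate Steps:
M(r) = √(6 + r)
G(t, A) = t + 4*A*t (G(t, A) = 4*A*t + t = t + 4*A*t)
J*(M(2) + G(11, -12)) = -45*(√(6 + 2) + 11*(1 + 4*(-12))) = -45*(√8 + 11*(1 - 48)) = -45*(2*√2 + 11*(-47)) = -45*(2*√2 - 517) = -45*(-517 + 2*√2) = 23265 - 90*√2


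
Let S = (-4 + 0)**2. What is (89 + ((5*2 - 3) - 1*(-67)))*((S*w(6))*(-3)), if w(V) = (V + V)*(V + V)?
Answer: -1126656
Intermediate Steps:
w(V) = 4*V**2 (w(V) = (2*V)*(2*V) = 4*V**2)
S = 16 (S = (-4)**2 = 16)
(89 + ((5*2 - 3) - 1*(-67)))*((S*w(6))*(-3)) = (89 + ((5*2 - 3) - 1*(-67)))*((16*(4*6**2))*(-3)) = (89 + ((10 - 3) + 67))*((16*(4*36))*(-3)) = (89 + (7 + 67))*((16*144)*(-3)) = (89 + 74)*(2304*(-3)) = 163*(-6912) = -1126656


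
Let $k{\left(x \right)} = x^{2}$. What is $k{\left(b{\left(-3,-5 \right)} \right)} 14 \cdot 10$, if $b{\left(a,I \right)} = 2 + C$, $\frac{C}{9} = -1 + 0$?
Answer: $6860$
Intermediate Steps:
$C = -9$ ($C = 9 \left(-1 + 0\right) = 9 \left(-1\right) = -9$)
$b{\left(a,I \right)} = -7$ ($b{\left(a,I \right)} = 2 - 9 = -7$)
$k{\left(b{\left(-3,-5 \right)} \right)} 14 \cdot 10 = \left(-7\right)^{2} \cdot 14 \cdot 10 = 49 \cdot 14 \cdot 10 = 686 \cdot 10 = 6860$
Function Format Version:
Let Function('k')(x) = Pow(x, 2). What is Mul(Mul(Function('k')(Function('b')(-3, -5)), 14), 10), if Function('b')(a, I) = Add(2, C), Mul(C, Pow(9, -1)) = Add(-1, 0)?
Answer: 6860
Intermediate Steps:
C = -9 (C = Mul(9, Add(-1, 0)) = Mul(9, -1) = -9)
Function('b')(a, I) = -7 (Function('b')(a, I) = Add(2, -9) = -7)
Mul(Mul(Function('k')(Function('b')(-3, -5)), 14), 10) = Mul(Mul(Pow(-7, 2), 14), 10) = Mul(Mul(49, 14), 10) = Mul(686, 10) = 6860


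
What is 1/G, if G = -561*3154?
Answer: -1/1769394 ≈ -5.6517e-7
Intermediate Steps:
G = -1769394
1/G = 1/(-1769394) = -1/1769394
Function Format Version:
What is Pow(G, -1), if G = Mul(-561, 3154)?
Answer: Rational(-1, 1769394) ≈ -5.6517e-7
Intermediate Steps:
G = -1769394
Pow(G, -1) = Pow(-1769394, -1) = Rational(-1, 1769394)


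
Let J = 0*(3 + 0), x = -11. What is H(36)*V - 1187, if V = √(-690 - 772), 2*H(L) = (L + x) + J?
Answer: -1187 + 25*I*√1462/2 ≈ -1187.0 + 477.95*I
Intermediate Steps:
J = 0 (J = 0*3 = 0)
H(L) = -11/2 + L/2 (H(L) = ((L - 11) + 0)/2 = ((-11 + L) + 0)/2 = (-11 + L)/2 = -11/2 + L/2)
V = I*√1462 (V = √(-1462) = I*√1462 ≈ 38.236*I)
H(36)*V - 1187 = (-11/2 + (½)*36)*(I*√1462) - 1187 = (-11/2 + 18)*(I*√1462) - 1187 = 25*(I*√1462)/2 - 1187 = 25*I*√1462/2 - 1187 = -1187 + 25*I*√1462/2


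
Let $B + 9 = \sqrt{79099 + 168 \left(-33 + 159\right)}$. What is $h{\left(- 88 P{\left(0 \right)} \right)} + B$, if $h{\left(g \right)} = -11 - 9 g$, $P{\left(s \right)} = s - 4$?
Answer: $-3188 + \sqrt{100267} \approx -2871.4$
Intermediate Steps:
$P{\left(s \right)} = -4 + s$
$B = -9 + \sqrt{100267}$ ($B = -9 + \sqrt{79099 + 168 \left(-33 + 159\right)} = -9 + \sqrt{79099 + 168 \cdot 126} = -9 + \sqrt{79099 + 21168} = -9 + \sqrt{100267} \approx 307.65$)
$h{\left(- 88 P{\left(0 \right)} \right)} + B = \left(-11 - 9 \left(- 88 \left(-4 + 0\right)\right)\right) - \left(9 - \sqrt{100267}\right) = \left(-11 - 9 \left(\left(-88\right) \left(-4\right)\right)\right) - \left(9 - \sqrt{100267}\right) = \left(-11 - 3168\right) - \left(9 - \sqrt{100267}\right) = -3179 - \left(9 - \sqrt{100267}\right) = -3188 + \sqrt{100267}$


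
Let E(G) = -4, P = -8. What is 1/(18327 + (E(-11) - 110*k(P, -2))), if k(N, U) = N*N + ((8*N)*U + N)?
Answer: -1/1917 ≈ -0.00052165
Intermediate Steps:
k(N, U) = N + N² + 8*N*U (k(N, U) = N² + (8*N*U + N) = N² + (N + 8*N*U) = N + N² + 8*N*U)
1/(18327 + (E(-11) - 110*k(P, -2))) = 1/(18327 + (-4 - (-880)*(1 - 8 + 8*(-2)))) = 1/(18327 + (-4 - (-880)*(1 - 8 - 16))) = 1/(18327 + (-4 - (-880)*(-23))) = 1/(18327 + (-4 - 110*184)) = 1/(18327 + (-4 - 20240)) = 1/(18327 - 20244) = 1/(-1917) = -1/1917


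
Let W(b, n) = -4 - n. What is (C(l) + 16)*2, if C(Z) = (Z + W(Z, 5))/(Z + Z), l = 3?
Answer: 30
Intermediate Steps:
C(Z) = (-9 + Z)/(2*Z) (C(Z) = (Z + (-4 - 1*5))/(Z + Z) = (Z + (-4 - 5))/((2*Z)) = (Z - 9)*(1/(2*Z)) = (-9 + Z)*(1/(2*Z)) = (-9 + Z)/(2*Z))
(C(l) + 16)*2 = ((½)*(-9 + 3)/3 + 16)*2 = ((½)*(⅓)*(-6) + 16)*2 = (-1 + 16)*2 = 15*2 = 30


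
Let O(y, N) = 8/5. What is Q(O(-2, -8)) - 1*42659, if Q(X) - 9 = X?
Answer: -213242/5 ≈ -42648.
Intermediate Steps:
O(y, N) = 8/5 (O(y, N) = 8*(⅕) = 8/5)
Q(X) = 9 + X
Q(O(-2, -8)) - 1*42659 = (9 + 8/5) - 1*42659 = 53/5 - 42659 = -213242/5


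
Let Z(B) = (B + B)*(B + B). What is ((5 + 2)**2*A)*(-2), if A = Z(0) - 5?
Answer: 490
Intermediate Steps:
Z(B) = 4*B**2 (Z(B) = (2*B)*(2*B) = 4*B**2)
A = -5 (A = 4*0**2 - 5 = 4*0 - 5 = 0 - 5 = -5)
((5 + 2)**2*A)*(-2) = ((5 + 2)**2*(-5))*(-2) = (7**2*(-5))*(-2) = (49*(-5))*(-2) = -245*(-2) = 490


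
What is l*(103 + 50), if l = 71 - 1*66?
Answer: 765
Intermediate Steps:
l = 5 (l = 71 - 66 = 5)
l*(103 + 50) = 5*(103 + 50) = 5*153 = 765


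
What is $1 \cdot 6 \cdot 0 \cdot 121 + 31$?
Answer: $31$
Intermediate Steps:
$1 \cdot 6 \cdot 0 \cdot 121 + 31 = 6 \cdot 0 \cdot 121 + 31 = 0 \cdot 121 + 31 = 0 + 31 = 31$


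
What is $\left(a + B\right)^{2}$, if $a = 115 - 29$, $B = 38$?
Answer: $15376$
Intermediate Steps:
$a = 86$
$\left(a + B\right)^{2} = \left(86 + 38\right)^{2} = 124^{2} = 15376$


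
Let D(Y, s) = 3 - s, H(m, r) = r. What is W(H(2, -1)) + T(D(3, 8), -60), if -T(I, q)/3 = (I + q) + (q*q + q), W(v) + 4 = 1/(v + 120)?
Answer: -1241050/119 ≈ -10429.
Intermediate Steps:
W(v) = -4 + 1/(120 + v) (W(v) = -4 + 1/(v + 120) = -4 + 1/(120 + v))
T(I, q) = -6*q - 3*I - 3*q**2 (T(I, q) = -3*((I + q) + (q*q + q)) = -3*((I + q) + (q**2 + q)) = -3*((I + q) + (q + q**2)) = -3*(I + q**2 + 2*q) = -6*q - 3*I - 3*q**2)
W(H(2, -1)) + T(D(3, 8), -60) = (-479 - 4*(-1))/(120 - 1) + (-6*(-60) - 3*(3 - 1*8) - 3*(-60)**2) = (-479 + 4)/119 + (360 - 3*(3 - 8) - 3*3600) = (1/119)*(-475) + (360 - 3*(-5) - 10800) = -475/119 + (360 + 15 - 10800) = -475/119 - 10425 = -1241050/119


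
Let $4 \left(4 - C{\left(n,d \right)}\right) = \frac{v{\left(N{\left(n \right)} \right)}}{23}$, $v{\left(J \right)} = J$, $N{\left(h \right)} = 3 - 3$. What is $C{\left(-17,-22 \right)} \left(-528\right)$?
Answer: $-2112$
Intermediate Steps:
$N{\left(h \right)} = 0$
$C{\left(n,d \right)} = 4$ ($C{\left(n,d \right)} = 4 - \frac{0 \cdot \frac{1}{23}}{4} = 4 - 0 = 4 + 0 = 4$)
$C{\left(-17,-22 \right)} \left(-528\right) = 4 \left(-528\right) = -2112$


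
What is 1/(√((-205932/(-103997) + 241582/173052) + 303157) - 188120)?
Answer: -153889760424240/28949493733572027517 - 3*√22541324693495424203974/28949493733572027517 ≈ -5.3314e-6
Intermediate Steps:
1/(√((-205932/(-103997) + 241582/173052) + 303157) - 188120) = 1/(√((-205932*(-1/103997) + 241582*(1/173052)) + 303157) - 188120) = 1/(√((205932/103997 + 10981/7866) + 303157) - 188120) = 1/(√(2761852169/818040402 + 303157) - 188120) = 1/(√(247997436001283/818040402) - 188120) = 1/(√22541324693495424203974/272680134 - 188120) = 1/(-188120 + √22541324693495424203974/272680134)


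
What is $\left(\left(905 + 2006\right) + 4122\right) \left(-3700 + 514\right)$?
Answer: $-22407138$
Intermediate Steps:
$\left(\left(905 + 2006\right) + 4122\right) \left(-3700 + 514\right) = \left(2911 + 4122\right) \left(-3186\right) = 7033 \left(-3186\right) = -22407138$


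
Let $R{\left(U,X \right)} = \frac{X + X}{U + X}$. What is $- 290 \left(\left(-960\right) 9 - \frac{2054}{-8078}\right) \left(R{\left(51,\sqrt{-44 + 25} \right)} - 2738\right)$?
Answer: $\frac{60718923420 \left(- 456 \sqrt{19} + 23273 i\right)}{4039 \left(\sqrt{19} - 51 i\right)} \approx -6.8601 \cdot 10^{9} + 4.2518 \cdot 10^{5} i$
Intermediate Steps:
$R{\left(U,X \right)} = \frac{2 X}{U + X}$
$- 290 \left(\left(-960\right) 9 - \frac{2054}{-8078}\right) \left(R{\left(51,\sqrt{-44 + 25} \right)} - 2738\right) = - 290 \left(\left(-960\right) 9 - \frac{2054}{-8078}\right) \left(\frac{2 \sqrt{-44 + 25}}{51 + \sqrt{-44 + 25}} - 2738\right) = - 290 \left(-8640 - - \frac{1027}{4039}\right) \left(\frac{2 \sqrt{-19}}{51 + \sqrt{-19}} - 2738\right) = - 290 \left(-8640 + \frac{1027}{4039}\right) \left(\frac{2 i \sqrt{19}}{51 + i \sqrt{19}} - 2738\right) = - 290 \left(- \frac{34895933 \left(\frac{2 i \sqrt{19}}{51 + i \sqrt{19}} - 2738\right)}{4039}\right) = - 290 \left(- \frac{34895933 \left(-2738 + \frac{2 i \sqrt{19}}{51 + i \sqrt{19}}\right)}{4039}\right) = - 290 \left(\frac{95545064554}{4039} - \frac{69791866 i \sqrt{19}}{4039 \left(51 + i \sqrt{19}\right)}\right) = - \frac{27708068720660}{4039} + \frac{20239641140 i \sqrt{19}}{4039 \left(51 + i \sqrt{19}\right)}$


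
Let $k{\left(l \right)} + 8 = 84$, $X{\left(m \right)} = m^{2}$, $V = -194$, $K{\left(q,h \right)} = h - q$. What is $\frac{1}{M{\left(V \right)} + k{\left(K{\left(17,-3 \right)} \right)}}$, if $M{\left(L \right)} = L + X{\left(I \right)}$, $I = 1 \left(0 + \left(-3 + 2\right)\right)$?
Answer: $- \frac{1}{117} \approx -0.008547$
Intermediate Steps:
$I = -1$ ($I = 1 \left(0 - 1\right) = 1 \left(-1\right) = -1$)
$k{\left(l \right)} = 76$ ($k{\left(l \right)} = -8 + 84 = 76$)
$M{\left(L \right)} = 1 + L$ ($M{\left(L \right)} = L + \left(-1\right)^{2} = L + 1 = 1 + L$)
$\frac{1}{M{\left(V \right)} + k{\left(K{\left(17,-3 \right)} \right)}} = \frac{1}{\left(1 - 194\right) + 76} = \frac{1}{-193 + 76} = \frac{1}{-117} = - \frac{1}{117}$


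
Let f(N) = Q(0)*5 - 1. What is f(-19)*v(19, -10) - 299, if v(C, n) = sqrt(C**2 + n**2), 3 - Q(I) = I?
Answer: -299 + 14*sqrt(461) ≈ 1.5927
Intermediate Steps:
Q(I) = 3 - I
f(N) = 14 (f(N) = (3 - 1*0)*5 - 1 = (3 + 0)*5 - 1 = 3*5 - 1 = 15 - 1 = 14)
f(-19)*v(19, -10) - 299 = 14*sqrt(19**2 + (-10)**2) - 299 = 14*sqrt(361 + 100) - 299 = 14*sqrt(461) - 299 = -299 + 14*sqrt(461)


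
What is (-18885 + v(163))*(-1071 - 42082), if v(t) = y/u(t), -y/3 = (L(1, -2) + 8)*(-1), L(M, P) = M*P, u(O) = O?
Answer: 132835161261/163 ≈ 8.1494e+8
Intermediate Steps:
y = 18 (y = -3*(1*(-2) + 8)*(-1) = -3*(-2 + 8)*(-1) = -18*(-1) = -3*(-6) = 18)
v(t) = 18/t
(-18885 + v(163))*(-1071 - 42082) = (-18885 + 18/163)*(-1071 - 42082) = (-18885 + 18*(1/163))*(-43153) = (-18885 + 18/163)*(-43153) = -3078237/163*(-43153) = 132835161261/163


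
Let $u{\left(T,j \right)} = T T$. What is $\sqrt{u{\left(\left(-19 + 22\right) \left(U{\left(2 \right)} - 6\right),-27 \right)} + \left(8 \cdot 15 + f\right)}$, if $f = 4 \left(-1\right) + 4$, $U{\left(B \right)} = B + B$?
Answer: $2 \sqrt{39} \approx 12.49$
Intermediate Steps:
$U{\left(B \right)} = 2 B$
$f = 0$ ($f = -4 + 4 = 0$)
$u{\left(T,j \right)} = T^{2}$
$\sqrt{u{\left(\left(-19 + 22\right) \left(U{\left(2 \right)} - 6\right),-27 \right)} + \left(8 \cdot 15 + f\right)} = \sqrt{\left(\left(-19 + 22\right) \left(2 \cdot 2 - 6\right)\right)^{2} + \left(8 \cdot 15 + 0\right)} = \sqrt{\left(3 \left(4 - 6\right)\right)^{2} + \left(120 + 0\right)} = \sqrt{\left(3 \left(-2\right)\right)^{2} + 120} = \sqrt{\left(-6\right)^{2} + 120} = \sqrt{36 + 120} = \sqrt{156} = 2 \sqrt{39}$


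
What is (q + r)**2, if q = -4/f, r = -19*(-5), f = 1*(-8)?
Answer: 36481/4 ≈ 9120.3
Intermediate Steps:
f = -8
r = 95
q = 1/2 (q = -4/(-8) = -4*(-1/8) = 1/2 ≈ 0.50000)
(q + r)**2 = (1/2 + 95)**2 = (191/2)**2 = 36481/4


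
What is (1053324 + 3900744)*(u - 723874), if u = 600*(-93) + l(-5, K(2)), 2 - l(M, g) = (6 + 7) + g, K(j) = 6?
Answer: -3862642232988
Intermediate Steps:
l(M, g) = -11 - g (l(M, g) = 2 - ((6 + 7) + g) = 2 - (13 + g) = 2 + (-13 - g) = -11 - g)
u = -55817 (u = 600*(-93) + (-11 - 1*6) = -55800 + (-11 - 6) = -55800 - 17 = -55817)
(1053324 + 3900744)*(u - 723874) = (1053324 + 3900744)*(-55817 - 723874) = 4954068*(-779691) = -3862642232988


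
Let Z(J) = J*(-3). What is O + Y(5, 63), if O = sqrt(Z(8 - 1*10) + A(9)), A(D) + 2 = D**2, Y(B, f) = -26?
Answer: -26 + sqrt(85) ≈ -16.780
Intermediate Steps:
Z(J) = -3*J
A(D) = -2 + D**2
O = sqrt(85) (O = sqrt(-3*(8 - 1*10) + (-2 + 9**2)) = sqrt(-3*(8 - 10) + (-2 + 81)) = sqrt(-3*(-2) + 79) = sqrt(6 + 79) = sqrt(85) ≈ 9.2195)
O + Y(5, 63) = sqrt(85) - 26 = -26 + sqrt(85)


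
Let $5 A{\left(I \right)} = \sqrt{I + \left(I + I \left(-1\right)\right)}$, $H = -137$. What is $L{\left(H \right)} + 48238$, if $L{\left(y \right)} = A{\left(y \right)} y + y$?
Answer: $48101 - \frac{137 i \sqrt{137}}{5} \approx 48101.0 - 320.71 i$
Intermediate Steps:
$A{\left(I \right)} = \frac{\sqrt{I}}{5}$ ($A{\left(I \right)} = \frac{\sqrt{I + \left(I + I \left(-1\right)\right)}}{5} = \frac{\sqrt{I + \left(I - I\right)}}{5} = \frac{\sqrt{I + 0}}{5} = \frac{\sqrt{I}}{5}$)
$L{\left(y \right)} = y + \frac{y^{\frac{3}{2}}}{5}$ ($L{\left(y \right)} = \frac{\sqrt{y}}{5} y + y = \frac{y^{\frac{3}{2}}}{5} + y = y + \frac{y^{\frac{3}{2}}}{5}$)
$L{\left(H \right)} + 48238 = \left(-137 + \frac{\left(-137\right)^{\frac{3}{2}}}{5}\right) + 48238 = \left(-137 + \frac{\left(-137\right) i \sqrt{137}}{5}\right) + 48238 = \left(-137 - \frac{137 i \sqrt{137}}{5}\right) + 48238 = 48101 - \frac{137 i \sqrt{137}}{5}$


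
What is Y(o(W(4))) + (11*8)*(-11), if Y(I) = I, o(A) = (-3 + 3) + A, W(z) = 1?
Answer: -967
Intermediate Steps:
o(A) = A (o(A) = 0 + A = A)
Y(o(W(4))) + (11*8)*(-11) = 1 + (11*8)*(-11) = 1 + 88*(-11) = 1 - 968 = -967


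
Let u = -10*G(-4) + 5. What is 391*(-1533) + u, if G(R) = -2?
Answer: -599378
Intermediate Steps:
u = 25 (u = -10*(-2) + 5 = 20 + 5 = 25)
391*(-1533) + u = 391*(-1533) + 25 = -599403 + 25 = -599378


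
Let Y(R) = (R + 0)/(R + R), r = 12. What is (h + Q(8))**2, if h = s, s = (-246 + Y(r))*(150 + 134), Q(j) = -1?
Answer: 4861296729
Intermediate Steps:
Y(R) = 1/2 (Y(R) = R/((2*R)) = R*(1/(2*R)) = 1/2)
s = -69722 (s = (-246 + 1/2)*(150 + 134) = -491/2*284 = -69722)
h = -69722
(h + Q(8))**2 = (-69722 - 1)**2 = (-69723)**2 = 4861296729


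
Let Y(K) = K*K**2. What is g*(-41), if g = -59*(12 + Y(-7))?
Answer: -800689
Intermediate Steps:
Y(K) = K**3
g = 19529 (g = -59*(12 + (-7)**3) = -59*(12 - 343) = -59*(-331) = 19529)
g*(-41) = 19529*(-41) = -800689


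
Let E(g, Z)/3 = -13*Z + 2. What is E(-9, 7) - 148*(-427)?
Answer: 62929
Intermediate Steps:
E(g, Z) = 6 - 39*Z (E(g, Z) = 3*(-13*Z + 2) = 3*(2 - 13*Z) = 6 - 39*Z)
E(-9, 7) - 148*(-427) = (6 - 39*7) - 148*(-427) = (6 - 273) + 63196 = -267 + 63196 = 62929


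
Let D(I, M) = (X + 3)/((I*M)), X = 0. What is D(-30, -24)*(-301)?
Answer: -301/240 ≈ -1.2542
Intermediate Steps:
D(I, M) = 3/(I*M) (D(I, M) = (0 + 3)/((I*M)) = 3*(1/(I*M)) = 3/(I*M))
D(-30, -24)*(-301) = (3/(-30*(-24)))*(-301) = (3*(-1/30)*(-1/24))*(-301) = (1/240)*(-301) = -301/240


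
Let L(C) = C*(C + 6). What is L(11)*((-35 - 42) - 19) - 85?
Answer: -18037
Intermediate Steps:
L(C) = C*(6 + C)
L(11)*((-35 - 42) - 19) - 85 = (11*(6 + 11))*((-35 - 42) - 19) - 85 = (11*17)*(-77 - 19) - 85 = 187*(-96) - 85 = -17952 - 85 = -18037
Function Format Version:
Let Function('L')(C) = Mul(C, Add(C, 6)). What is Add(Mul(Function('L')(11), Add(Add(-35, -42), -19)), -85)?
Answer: -18037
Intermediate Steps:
Function('L')(C) = Mul(C, Add(6, C))
Add(Mul(Function('L')(11), Add(Add(-35, -42), -19)), -85) = Add(Mul(Mul(11, Add(6, 11)), Add(Add(-35, -42), -19)), -85) = Add(Mul(Mul(11, 17), Add(-77, -19)), -85) = Add(Mul(187, -96), -85) = Add(-17952, -85) = -18037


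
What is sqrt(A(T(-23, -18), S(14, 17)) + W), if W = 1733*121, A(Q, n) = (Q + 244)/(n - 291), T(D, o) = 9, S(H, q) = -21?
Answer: sqrt(5103069114)/156 ≈ 457.92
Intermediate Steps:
A(Q, n) = (244 + Q)/(-291 + n)
W = 209693
sqrt(A(T(-23, -18), S(14, 17)) + W) = sqrt((244 + 9)/(-291 - 21) + 209693) = sqrt(253/(-312) + 209693) = sqrt(-1/312*253 + 209693) = sqrt(-253/312 + 209693) = sqrt(65423963/312) = sqrt(5103069114)/156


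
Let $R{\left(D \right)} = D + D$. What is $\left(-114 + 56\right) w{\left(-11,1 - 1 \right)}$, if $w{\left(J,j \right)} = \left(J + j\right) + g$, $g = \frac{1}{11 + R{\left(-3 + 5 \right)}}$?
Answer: $\frac{9512}{15} \approx 634.13$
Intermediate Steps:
$R{\left(D \right)} = 2 D$
$g = \frac{1}{15}$ ($g = \frac{1}{11 + 2 \left(-3 + 5\right)} = \frac{1}{11 + 2 \cdot 2} = \frac{1}{11 + 4} = \frac{1}{15} \approx 0.066667$)
$w{\left(J,j \right)} = \frac{1}{15} + J + j$ ($w{\left(J,j \right)} = \left(J + j\right) + \frac{1}{15} = \frac{1}{15} + J + j$)
$\left(-114 + 56\right) w{\left(-11,1 - 1 \right)} = \left(-114 + 56\right) \left(\frac{1}{15} - 11 + \left(1 - 1\right)\right) = - 58 \left(\frac{1}{15} - 11 + \left(1 - 1\right)\right) = - 58 \left(\frac{1}{15} - 11 + 0\right) = \left(-58\right) \left(- \frac{164}{15}\right) = \frac{9512}{15}$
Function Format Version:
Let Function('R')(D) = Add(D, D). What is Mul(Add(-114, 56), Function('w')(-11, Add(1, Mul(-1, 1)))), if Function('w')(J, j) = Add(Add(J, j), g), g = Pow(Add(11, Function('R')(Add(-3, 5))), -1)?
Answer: Rational(9512, 15) ≈ 634.13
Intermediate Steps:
Function('R')(D) = Mul(2, D)
g = Rational(1, 15) (g = Pow(Add(11, Mul(2, Add(-3, 5))), -1) = Pow(Add(11, Mul(2, 2)), -1) = Pow(Add(11, 4), -1) = Pow(15, -1) = Rational(1, 15) ≈ 0.066667)
Function('w')(J, j) = Add(Rational(1, 15), J, j) (Function('w')(J, j) = Add(Add(J, j), Rational(1, 15)) = Add(Rational(1, 15), J, j))
Mul(Add(-114, 56), Function('w')(-11, Add(1, Mul(-1, 1)))) = Mul(Add(-114, 56), Add(Rational(1, 15), -11, Add(1, Mul(-1, 1)))) = Mul(-58, Add(Rational(1, 15), -11, Add(1, -1))) = Mul(-58, Add(Rational(1, 15), -11, 0)) = Mul(-58, Rational(-164, 15)) = Rational(9512, 15)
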